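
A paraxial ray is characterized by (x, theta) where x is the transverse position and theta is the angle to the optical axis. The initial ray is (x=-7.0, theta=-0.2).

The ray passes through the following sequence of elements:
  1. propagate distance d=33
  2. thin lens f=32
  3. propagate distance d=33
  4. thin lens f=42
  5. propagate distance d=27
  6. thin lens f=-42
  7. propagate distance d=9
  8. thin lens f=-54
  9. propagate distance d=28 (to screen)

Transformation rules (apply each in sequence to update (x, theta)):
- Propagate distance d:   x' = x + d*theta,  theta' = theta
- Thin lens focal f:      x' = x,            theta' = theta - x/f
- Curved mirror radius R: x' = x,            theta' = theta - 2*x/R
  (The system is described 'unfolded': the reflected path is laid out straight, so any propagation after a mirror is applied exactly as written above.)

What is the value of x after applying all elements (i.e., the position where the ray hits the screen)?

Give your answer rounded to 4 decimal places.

Initial: x=-7.0000 theta=-0.2000
After 1 (propagate distance d=33): x=-13.6000 theta=-0.2000
After 2 (thin lens f=32): x=-13.6000 theta=0.2250
After 3 (propagate distance d=33): x=-6.1750 theta=0.2250
After 4 (thin lens f=42): x=-6.1750 theta=125/336 (≈0.3720)
After 5 (propagate distance d=27): x=2167/560 (≈3.8696) theta=125/336 (≈0.3720)
After 6 (thin lens f=-42): x=2167/560 (≈3.8696) theta=3639/7840 (≈0.4642)
After 7 (propagate distance d=9): x=63089/7840 (≈8.0471) theta=3639/7840 (≈0.4642)
After 8 (thin lens f=-54): x=63089/7840 (≈8.0471) theta=7417/12096 (≈0.6132)
After 9 (propagate distance d=28 (to screen)): x=5337733/211680 (≈25.2160) theta=7417/12096 (≈0.6132)
Rounded to 4 decimal places: x = 25.2160

Answer: 25.2160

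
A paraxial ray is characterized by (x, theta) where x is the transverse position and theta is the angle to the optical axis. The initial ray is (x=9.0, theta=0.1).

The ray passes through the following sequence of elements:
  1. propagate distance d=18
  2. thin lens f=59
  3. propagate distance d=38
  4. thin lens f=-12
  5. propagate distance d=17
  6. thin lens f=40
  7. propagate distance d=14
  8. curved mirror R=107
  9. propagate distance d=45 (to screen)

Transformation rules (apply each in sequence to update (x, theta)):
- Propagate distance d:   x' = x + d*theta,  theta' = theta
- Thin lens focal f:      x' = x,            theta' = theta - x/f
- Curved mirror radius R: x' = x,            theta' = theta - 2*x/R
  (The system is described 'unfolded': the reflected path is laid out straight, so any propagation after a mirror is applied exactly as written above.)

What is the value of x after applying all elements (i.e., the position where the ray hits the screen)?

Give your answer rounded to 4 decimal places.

Initial: x=9.0000 theta=0.1000
After 1 (propagate distance d=18): x=10.8000 theta=0.1000
After 2 (thin lens f=59): x=10.8000 theta=-49/590 (≈-0.0831)
After 3 (propagate distance d=38): x=451/59 (≈7.6441) theta=-49/590 (≈-0.0831)
After 4 (thin lens f=-12): x=451/59 (≈7.6441) theta=1961/3540 (≈0.5540)
After 5 (propagate distance d=17): x=60397/3540 (≈17.0613) theta=1961/3540 (≈0.5540)
After 6 (thin lens f=40): x=60397/3540 (≈17.0613) theta=18043/141600 (≈0.1274)
After 7 (propagate distance d=14): x=444747/23600 (≈18.8452) theta=18043/141600 (≈0.1274)
After 8 (curved mirror R=107): x=444747/23600 (≈18.8452) theta=-3406363/15151200 (≈-0.2248)
After 9 (propagate distance d=45 (to screen)): x=44080413/5050400 (≈8.7281) theta=-3406363/15151200 (≈-0.2248)
Rounded to 4 decimal places: x = 8.7281

Answer: 8.7281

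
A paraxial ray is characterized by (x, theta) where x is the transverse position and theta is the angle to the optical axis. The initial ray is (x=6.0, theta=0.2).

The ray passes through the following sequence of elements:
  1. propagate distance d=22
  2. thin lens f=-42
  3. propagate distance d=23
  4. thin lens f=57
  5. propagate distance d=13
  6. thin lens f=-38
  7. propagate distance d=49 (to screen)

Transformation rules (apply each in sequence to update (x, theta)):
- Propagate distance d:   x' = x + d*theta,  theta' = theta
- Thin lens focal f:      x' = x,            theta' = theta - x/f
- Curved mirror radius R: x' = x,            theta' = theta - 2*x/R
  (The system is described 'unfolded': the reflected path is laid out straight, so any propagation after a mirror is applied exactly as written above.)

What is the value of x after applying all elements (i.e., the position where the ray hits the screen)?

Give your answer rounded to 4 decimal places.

Answer: 54.0402

Derivation:
Initial: x=6.0000 theta=0.2000
After 1 (propagate distance d=22): x=10.4000 theta=0.2000
After 2 (thin lens f=-42): x=10.4000 theta=47/105 (≈0.4476)
After 3 (propagate distance d=23): x=2173/105 (≈20.6952) theta=47/105 (≈0.4476)
After 4 (thin lens f=57): x=2173/105 (≈20.6952) theta=506/5985 (≈0.0845)
After 5 (propagate distance d=13): x=130439/5985 (≈21.7943) theta=506/5985 (≈0.0845)
After 6 (thin lens f=-38): x=130439/5985 (≈21.7943) theta=7127/10830 (≈0.6581)
After 7 (propagate distance d=49 (to screen)): x=2458073/45486 (≈54.0402) theta=7127/10830 (≈0.6581)
Rounded to 4 decimal places: x = 54.0402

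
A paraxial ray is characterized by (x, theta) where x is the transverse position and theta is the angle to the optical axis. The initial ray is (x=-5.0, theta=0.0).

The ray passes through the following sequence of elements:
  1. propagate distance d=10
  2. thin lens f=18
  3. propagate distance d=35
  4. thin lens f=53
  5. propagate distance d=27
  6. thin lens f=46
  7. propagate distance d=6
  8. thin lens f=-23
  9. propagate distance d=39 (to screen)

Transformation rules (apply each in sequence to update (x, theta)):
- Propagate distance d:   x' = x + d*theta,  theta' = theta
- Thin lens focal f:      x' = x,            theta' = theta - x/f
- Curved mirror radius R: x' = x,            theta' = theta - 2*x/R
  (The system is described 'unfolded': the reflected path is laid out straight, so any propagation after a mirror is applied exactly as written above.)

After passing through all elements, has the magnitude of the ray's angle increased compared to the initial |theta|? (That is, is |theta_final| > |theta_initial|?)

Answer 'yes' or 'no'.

Answer: yes

Derivation:
Initial: x=-5.0000 theta=0.0000
After 1 (propagate distance d=10): x=-5.0000 theta=0.0000
After 2 (thin lens f=18): x=-5.0000 theta=5/18 (≈0.2778)
After 3 (propagate distance d=35): x=85/18 (≈4.7222) theta=5/18 (≈0.2778)
After 4 (thin lens f=53): x=85/18 (≈4.7222) theta=10/53 (≈0.1887)
After 5 (propagate distance d=27): x=9365/954 (≈9.8166) theta=10/53 (≈0.1887)
After 6 (thin lens f=46): x=9365/954 (≈9.8166) theta=-1085/43884 (≈-0.0247)
After 7 (propagate distance d=6): x=106070/10971 (≈9.6682) theta=-1085/43884 (≈-0.0247)
After 8 (thin lens f=-23): x=106070/10971 (≈9.6682) theta=399325/1009332 (≈0.3956)
After 9 (propagate distance d=39 (to screen)): x=25332115/1009332 (≈25.0979) theta=399325/1009332 (≈0.3956)
|theta_initial|=0.0000 |theta_final|=399325/1009332 (≈0.3956) -> increased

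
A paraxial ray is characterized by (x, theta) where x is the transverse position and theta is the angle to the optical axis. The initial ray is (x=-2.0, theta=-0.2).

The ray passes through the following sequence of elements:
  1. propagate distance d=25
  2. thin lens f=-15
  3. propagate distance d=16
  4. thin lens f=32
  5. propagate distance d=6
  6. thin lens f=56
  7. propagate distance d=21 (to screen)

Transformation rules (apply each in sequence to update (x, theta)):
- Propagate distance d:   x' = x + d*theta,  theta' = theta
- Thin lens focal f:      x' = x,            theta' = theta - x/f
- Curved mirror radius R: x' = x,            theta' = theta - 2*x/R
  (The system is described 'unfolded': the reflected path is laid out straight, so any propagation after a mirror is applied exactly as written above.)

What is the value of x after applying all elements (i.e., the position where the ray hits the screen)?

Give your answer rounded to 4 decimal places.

Answer: -13.8776

Derivation:
Initial: x=-2.0000 theta=-0.2000
After 1 (propagate distance d=25): x=-7.0000 theta=-0.2000
After 2 (thin lens f=-15): x=-7.0000 theta=-2/3 (≈-0.6667)
After 3 (propagate distance d=16): x=-53/3 (≈-17.6667) theta=-2/3 (≈-0.6667)
After 4 (thin lens f=32): x=-53/3 (≈-17.6667) theta=-11/96 (≈-0.1146)
After 5 (propagate distance d=6): x=-881/48 (≈-18.3542) theta=-11/96 (≈-0.1146)
After 6 (thin lens f=56): x=-881/48 (≈-18.3542) theta=191/896 (≈0.2132)
After 7 (propagate distance d=21 (to screen)): x=-5329/384 (≈-13.8776) theta=191/896 (≈0.2132)
Rounded to 4 decimal places: x = -13.8776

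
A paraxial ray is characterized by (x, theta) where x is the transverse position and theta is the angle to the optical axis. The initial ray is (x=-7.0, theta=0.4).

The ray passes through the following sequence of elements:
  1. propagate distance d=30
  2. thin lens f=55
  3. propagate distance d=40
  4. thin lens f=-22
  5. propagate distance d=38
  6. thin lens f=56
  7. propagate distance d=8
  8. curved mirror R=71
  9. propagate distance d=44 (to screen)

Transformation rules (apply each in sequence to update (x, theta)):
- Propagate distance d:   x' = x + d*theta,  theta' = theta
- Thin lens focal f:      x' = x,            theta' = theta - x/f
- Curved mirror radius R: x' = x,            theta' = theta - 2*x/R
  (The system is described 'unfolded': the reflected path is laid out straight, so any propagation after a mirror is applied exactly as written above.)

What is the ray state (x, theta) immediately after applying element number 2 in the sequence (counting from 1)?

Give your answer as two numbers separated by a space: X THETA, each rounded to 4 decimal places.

Initial: x=-7.0000 theta=0.4000
After 1 (propagate distance d=30): x=5.0000 theta=0.4000
After 2 (thin lens f=55): x=5.0000 theta=17/55 (≈0.3091)
Rounded to 4 decimal places: x = 5.0000, theta = 0.3091

Answer: 5.0000 0.3091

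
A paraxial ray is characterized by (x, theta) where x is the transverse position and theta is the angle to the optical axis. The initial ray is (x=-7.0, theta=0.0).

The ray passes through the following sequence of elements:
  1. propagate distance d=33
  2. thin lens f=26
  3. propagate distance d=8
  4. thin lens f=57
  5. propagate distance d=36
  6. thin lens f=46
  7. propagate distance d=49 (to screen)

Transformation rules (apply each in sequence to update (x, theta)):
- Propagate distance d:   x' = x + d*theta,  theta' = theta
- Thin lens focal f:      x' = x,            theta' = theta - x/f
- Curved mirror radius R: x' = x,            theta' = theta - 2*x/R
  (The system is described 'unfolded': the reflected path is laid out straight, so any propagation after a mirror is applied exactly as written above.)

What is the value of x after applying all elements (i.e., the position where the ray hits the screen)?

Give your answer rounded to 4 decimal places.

Answer: 16.8426

Derivation:
Initial: x=-7.0000 theta=0.0000
After 1 (propagate distance d=33): x=-7.0000 theta=0.0000
After 2 (thin lens f=26): x=-7.0000 theta=7/26 (≈0.2692)
After 3 (propagate distance d=8): x=-63/13 (≈-4.8462) theta=7/26 (≈0.2692)
After 4 (thin lens f=57): x=-63/13 (≈-4.8462) theta=175/494 (≈0.3543)
After 5 (propagate distance d=36): x=1953/247 (≈7.9069) theta=175/494 (≈0.3543)
After 6 (thin lens f=46): x=1953/247 (≈7.9069) theta=1036/5681 (≈0.1824)
After 7 (propagate distance d=49 (to screen)): x=95683/5681 (≈16.8426) theta=1036/5681 (≈0.1824)
Rounded to 4 decimal places: x = 16.8426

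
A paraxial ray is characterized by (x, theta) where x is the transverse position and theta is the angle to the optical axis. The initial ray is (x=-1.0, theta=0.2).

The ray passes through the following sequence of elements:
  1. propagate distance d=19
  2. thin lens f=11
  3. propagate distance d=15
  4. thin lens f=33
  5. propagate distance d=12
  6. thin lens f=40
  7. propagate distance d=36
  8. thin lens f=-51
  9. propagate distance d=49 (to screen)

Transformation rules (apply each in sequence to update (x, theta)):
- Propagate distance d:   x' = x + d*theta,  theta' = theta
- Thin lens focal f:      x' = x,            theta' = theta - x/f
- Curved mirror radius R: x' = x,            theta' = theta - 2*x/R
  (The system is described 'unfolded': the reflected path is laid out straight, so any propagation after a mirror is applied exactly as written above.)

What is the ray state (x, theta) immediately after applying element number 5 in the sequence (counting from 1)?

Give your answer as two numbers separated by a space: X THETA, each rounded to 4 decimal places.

Answer: 0.6066 -0.1146

Derivation:
Initial: x=-1.0000 theta=0.2000
After 1 (propagate distance d=19): x=2.8000 theta=0.2000
After 2 (thin lens f=11): x=2.8000 theta=-3/55 (≈-0.0545)
After 3 (propagate distance d=15): x=109/55 (≈1.9818) theta=-3/55 (≈-0.0545)
After 4 (thin lens f=33): x=109/55 (≈1.9818) theta=-208/1815 (≈-0.1146)
After 5 (propagate distance d=12): x=367/605 (≈0.6066) theta=-208/1815 (≈-0.1146)
Rounded to 4 decimal places: x = 0.6066, theta = -0.1146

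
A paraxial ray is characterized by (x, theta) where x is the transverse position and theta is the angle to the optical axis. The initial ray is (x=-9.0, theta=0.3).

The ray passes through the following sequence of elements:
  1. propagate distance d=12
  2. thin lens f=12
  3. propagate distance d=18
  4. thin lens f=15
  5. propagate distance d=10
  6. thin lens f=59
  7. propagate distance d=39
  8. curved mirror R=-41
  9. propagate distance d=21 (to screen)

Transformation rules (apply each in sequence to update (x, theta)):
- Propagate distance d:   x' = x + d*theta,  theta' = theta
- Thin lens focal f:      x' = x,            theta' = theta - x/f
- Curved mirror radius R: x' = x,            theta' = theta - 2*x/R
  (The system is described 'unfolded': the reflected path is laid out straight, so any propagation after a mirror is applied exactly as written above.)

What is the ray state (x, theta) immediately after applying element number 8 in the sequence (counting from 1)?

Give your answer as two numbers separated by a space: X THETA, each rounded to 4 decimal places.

Answer: 11.6476 0.6053

Derivation:
Initial: x=-9.0000 theta=0.3000
After 1 (propagate distance d=12): x=-5.4000 theta=0.3000
After 2 (thin lens f=12): x=-5.4000 theta=0.7500
After 3 (propagate distance d=18): x=8.1000 theta=0.7500
After 4 (thin lens f=15): x=8.1000 theta=0.2100
After 5 (propagate distance d=10): x=10.2000 theta=0.2100
After 6 (thin lens f=59): x=10.2000 theta=219/5900 (≈0.0371)
After 7 (propagate distance d=39): x=68721/5900 (≈11.6476) theta=219/5900 (≈0.0371)
After 8 (curved mirror R=-41): x=68721/5900 (≈11.6476) theta=146421/241900 (≈0.6053)
Rounded to 4 decimal places: x = 11.6476, theta = 0.6053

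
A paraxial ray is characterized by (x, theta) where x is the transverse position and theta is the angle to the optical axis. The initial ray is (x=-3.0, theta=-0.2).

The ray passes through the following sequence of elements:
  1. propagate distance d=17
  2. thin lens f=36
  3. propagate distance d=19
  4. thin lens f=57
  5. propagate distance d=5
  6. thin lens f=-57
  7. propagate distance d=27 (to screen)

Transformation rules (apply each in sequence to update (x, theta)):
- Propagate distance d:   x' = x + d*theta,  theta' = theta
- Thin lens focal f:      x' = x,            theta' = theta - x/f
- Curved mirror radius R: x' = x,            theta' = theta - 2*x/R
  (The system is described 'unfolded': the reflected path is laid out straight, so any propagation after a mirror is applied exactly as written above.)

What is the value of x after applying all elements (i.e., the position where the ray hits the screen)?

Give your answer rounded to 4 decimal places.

Answer: -6.7041

Derivation:
Initial: x=-3.0000 theta=-0.2000
After 1 (propagate distance d=17): x=-6.4000 theta=-0.2000
After 2 (thin lens f=36): x=-6.4000 theta=-1/45 (≈-0.0222)
After 3 (propagate distance d=19): x=-307/45 (≈-6.8222) theta=-1/45 (≈-0.0222)
After 4 (thin lens f=57): x=-307/45 (≈-6.8222) theta=50/513 (≈0.0975)
After 5 (propagate distance d=5): x=-16249/2565 (≈-6.3349) theta=50/513 (≈0.0975)
After 6 (thin lens f=-57): x=-16249/2565 (≈-6.3349) theta=-1999/146205 (≈-0.0137)
After 7 (propagate distance d=27 (to screen)): x=-326722/48735 (≈-6.7041) theta=-1999/146205 (≈-0.0137)
Rounded to 4 decimal places: x = -6.7041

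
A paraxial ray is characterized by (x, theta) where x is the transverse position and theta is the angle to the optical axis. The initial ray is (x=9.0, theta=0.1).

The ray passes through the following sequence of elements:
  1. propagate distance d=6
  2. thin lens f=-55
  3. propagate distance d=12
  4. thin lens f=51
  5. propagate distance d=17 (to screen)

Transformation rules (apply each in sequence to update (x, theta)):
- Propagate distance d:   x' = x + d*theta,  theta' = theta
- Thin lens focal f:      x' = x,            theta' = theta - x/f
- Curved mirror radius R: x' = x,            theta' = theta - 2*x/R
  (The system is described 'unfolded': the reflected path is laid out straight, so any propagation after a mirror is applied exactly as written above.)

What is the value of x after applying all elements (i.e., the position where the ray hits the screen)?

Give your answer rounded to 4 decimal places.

Initial: x=9.0000 theta=0.1000
After 1 (propagate distance d=6): x=9.6000 theta=0.1000
After 2 (thin lens f=-55): x=9.6000 theta=151/550 (≈0.2745)
After 3 (propagate distance d=12): x=3546/275 (≈12.8945) theta=151/550 (≈0.2745)
After 4 (thin lens f=51): x=3546/275 (≈12.8945) theta=203/9350 (≈0.0217)
After 5 (propagate distance d=17 (to screen)): x=1459/110 (≈13.2636) theta=203/9350 (≈0.0217)
Rounded to 4 decimal places: x = 13.2636

Answer: 13.2636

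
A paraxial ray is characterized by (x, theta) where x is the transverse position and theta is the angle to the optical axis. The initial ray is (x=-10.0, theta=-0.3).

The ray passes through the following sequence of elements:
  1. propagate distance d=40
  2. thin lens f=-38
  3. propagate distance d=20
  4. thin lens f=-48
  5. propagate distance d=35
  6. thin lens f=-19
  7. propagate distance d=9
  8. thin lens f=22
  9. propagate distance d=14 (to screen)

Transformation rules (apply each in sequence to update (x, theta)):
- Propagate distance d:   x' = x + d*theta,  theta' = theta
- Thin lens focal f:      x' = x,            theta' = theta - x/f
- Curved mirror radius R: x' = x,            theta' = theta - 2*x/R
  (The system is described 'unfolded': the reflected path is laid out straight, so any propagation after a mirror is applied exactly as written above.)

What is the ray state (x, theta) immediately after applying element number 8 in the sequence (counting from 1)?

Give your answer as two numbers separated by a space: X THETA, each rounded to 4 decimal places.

Answer: -161.5236 0.4173

Derivation:
Initial: x=-10.0000 theta=-0.3000
After 1 (propagate distance d=40): x=-22.0000 theta=-0.3000
After 2 (thin lens f=-38): x=-22.0000 theta=-167/190 (≈-0.8789)
After 3 (propagate distance d=20): x=-752/19 (≈-39.5789) theta=-167/190 (≈-0.8789)
After 4 (thin lens f=-48): x=-752/19 (≈-39.5789) theta=-971/570 (≈-1.7035)
After 5 (propagate distance d=35): x=-11309/114 (≈-99.2018) theta=-971/570 (≈-1.7035)
After 6 (thin lens f=-19): x=-11309/114 (≈-99.2018) theta=-12499/1805 (≈-6.9247)
After 7 (propagate distance d=9): x=-1749301/10830 (≈-161.5236) theta=-12499/1805 (≈-6.9247)
After 8 (thin lens f=22): x=-1749301/10830 (≈-161.5236) theta=99433/238260 (≈0.4173)
Rounded to 4 decimal places: x = -161.5236, theta = 0.4173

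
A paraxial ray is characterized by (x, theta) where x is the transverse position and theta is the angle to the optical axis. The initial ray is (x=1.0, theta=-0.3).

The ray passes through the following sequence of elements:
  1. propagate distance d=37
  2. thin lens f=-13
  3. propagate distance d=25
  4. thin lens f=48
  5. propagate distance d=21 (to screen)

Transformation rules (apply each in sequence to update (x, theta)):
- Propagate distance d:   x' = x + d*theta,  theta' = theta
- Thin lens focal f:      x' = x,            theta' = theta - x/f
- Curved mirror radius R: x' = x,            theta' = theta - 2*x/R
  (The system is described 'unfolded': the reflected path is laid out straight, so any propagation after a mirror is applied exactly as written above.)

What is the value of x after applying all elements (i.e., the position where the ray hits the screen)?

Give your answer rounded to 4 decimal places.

Answer: -43.4409

Derivation:
Initial: x=1.0000 theta=-0.3000
After 1 (propagate distance d=37): x=-10.1000 theta=-0.3000
After 2 (thin lens f=-13): x=-10.1000 theta=-14/13 (≈-1.0769)
After 3 (propagate distance d=25): x=-4813/130 (≈-37.0231) theta=-14/13 (≈-1.0769)
After 4 (thin lens f=48): x=-4813/130 (≈-37.0231) theta=-1907/6240 (≈-0.3056)
After 5 (propagate distance d=21 (to screen)): x=-90357/2080 (≈-43.4409) theta=-1907/6240 (≈-0.3056)
Rounded to 4 decimal places: x = -43.4409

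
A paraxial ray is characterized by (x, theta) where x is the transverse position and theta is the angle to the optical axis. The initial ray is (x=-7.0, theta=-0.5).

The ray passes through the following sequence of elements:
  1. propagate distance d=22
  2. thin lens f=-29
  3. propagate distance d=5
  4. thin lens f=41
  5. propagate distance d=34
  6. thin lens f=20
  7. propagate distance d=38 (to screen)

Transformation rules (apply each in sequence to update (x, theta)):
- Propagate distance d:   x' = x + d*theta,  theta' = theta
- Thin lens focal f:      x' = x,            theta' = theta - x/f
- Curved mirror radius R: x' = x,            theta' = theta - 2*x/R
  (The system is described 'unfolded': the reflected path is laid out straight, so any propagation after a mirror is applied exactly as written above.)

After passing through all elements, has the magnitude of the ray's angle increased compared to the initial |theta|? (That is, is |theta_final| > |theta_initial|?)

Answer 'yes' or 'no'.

Answer: yes

Derivation:
Initial: x=-7.0000 theta=-0.5000
After 1 (propagate distance d=22): x=-18.0000 theta=-0.5000
After 2 (thin lens f=-29): x=-18.0000 theta=-65/58 (≈-1.1207)
After 3 (propagate distance d=5): x=-1369/58 (≈-23.6034) theta=-65/58 (≈-1.1207)
After 4 (thin lens f=41): x=-1369/58 (≈-23.6034) theta=-648/1189 (≈-0.5450)
After 5 (propagate distance d=34): x=-100193/2378 (≈-42.1333) theta=-648/1189 (≈-0.5450)
After 6 (thin lens f=20): x=-100193/2378 (≈-42.1333) theta=74273/47560 (≈1.5617)
After 7 (propagate distance d=38 (to screen)): x=409257/23780 (≈17.2101) theta=74273/47560 (≈1.5617)
|theta_initial|=0.5000 |theta_final|=74273/47560 (≈1.5617) -> increased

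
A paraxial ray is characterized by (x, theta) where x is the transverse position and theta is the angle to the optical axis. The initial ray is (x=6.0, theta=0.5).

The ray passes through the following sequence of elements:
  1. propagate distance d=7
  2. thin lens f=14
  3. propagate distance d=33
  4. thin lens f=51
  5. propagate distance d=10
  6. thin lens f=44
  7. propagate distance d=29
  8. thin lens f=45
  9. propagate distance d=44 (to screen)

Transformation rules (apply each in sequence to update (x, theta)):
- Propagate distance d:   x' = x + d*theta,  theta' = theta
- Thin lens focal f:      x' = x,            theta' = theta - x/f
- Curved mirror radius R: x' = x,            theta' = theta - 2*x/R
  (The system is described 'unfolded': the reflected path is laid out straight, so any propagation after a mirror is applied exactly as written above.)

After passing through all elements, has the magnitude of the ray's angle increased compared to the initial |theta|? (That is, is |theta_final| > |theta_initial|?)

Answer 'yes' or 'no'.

Initial: x=6.0000 theta=0.5000
After 1 (propagate distance d=7): x=9.5000 theta=0.5000
After 2 (thin lens f=14): x=9.5000 theta=-5/28 (≈-0.1786)
After 3 (propagate distance d=33): x=101/28 (≈3.6071) theta=-5/28 (≈-0.1786)
After 4 (thin lens f=51): x=101/28 (≈3.6071) theta=-89/357 (≈-0.2493)
After 5 (propagate distance d=10): x=1591/1428 (≈1.1141) theta=-89/357 (≈-0.2493)
After 6 (thin lens f=44): x=1591/1428 (≈1.1141) theta=-145/528 (≈-0.2746)
After 7 (propagate distance d=29): x=-430391/62832 (≈-6.8499) theta=-145/528 (≈-0.2746)
After 8 (thin lens f=45): x=-430391/62832 (≈-6.8499) theta=-86521/706860 (≈-0.1224)
After 9 (propagate distance d=44 (to screen)): x=-34595291/2827440 (≈-12.2356) theta=-86521/706860 (≈-0.1224)
|theta_initial|=0.5000 |theta_final|=86521/706860 (≈0.1224) -> not increased

Answer: no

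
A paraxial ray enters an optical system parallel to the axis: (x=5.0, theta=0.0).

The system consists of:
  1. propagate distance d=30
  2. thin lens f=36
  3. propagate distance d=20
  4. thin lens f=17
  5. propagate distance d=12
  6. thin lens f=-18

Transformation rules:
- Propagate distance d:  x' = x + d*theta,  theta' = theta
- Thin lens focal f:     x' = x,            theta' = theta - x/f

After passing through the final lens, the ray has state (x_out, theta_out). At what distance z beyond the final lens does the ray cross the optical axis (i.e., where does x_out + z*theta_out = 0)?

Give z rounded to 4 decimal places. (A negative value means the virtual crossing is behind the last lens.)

Initial: x=5.0000 theta=0.0000
After 1 (propagate distance d=30): x=5.0000 theta=0.0000
After 2 (thin lens f=36): x=5.0000 theta=-5/36 (≈-0.1389)
After 3 (propagate distance d=20): x=20/9 (≈2.2222) theta=-5/36 (≈-0.1389)
After 4 (thin lens f=17): x=20/9 (≈2.2222) theta=-55/204 (≈-0.2696)
After 5 (propagate distance d=12): x=-155/153 (≈-1.0131) theta=-55/204 (≈-0.2696)
After 6 (thin lens f=-18): x=-155/153 (≈-1.0131) theta=-1795/5508 (≈-0.3259)
z_focus = -x_out/theta_out = -(-155/153)/(-1795/5508) = -1116/359 ≈ -3.1086
Rounded to 4 decimal places: z = -3.1086

Answer: -3.1086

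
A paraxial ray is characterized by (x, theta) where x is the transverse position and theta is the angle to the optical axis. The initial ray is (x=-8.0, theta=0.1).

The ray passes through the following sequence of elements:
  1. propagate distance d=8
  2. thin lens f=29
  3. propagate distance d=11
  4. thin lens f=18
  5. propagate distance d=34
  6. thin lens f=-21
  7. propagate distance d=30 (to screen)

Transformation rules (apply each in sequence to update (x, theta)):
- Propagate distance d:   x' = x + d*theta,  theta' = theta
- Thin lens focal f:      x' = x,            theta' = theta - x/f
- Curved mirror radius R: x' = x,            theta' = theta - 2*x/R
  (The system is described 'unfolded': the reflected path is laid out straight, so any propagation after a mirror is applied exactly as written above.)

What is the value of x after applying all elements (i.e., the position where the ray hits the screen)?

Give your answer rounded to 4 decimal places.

Initial: x=-8.0000 theta=0.1000
After 1 (propagate distance d=8): x=-7.2000 theta=0.1000
After 2 (thin lens f=29): x=-7.2000 theta=101/290 (≈0.3483)
After 3 (propagate distance d=11): x=-977/290 (≈-3.3690) theta=101/290 (≈0.3483)
After 4 (thin lens f=18): x=-977/290 (≈-3.3690) theta=559/1044 (≈0.5354)
After 5 (propagate distance d=34): x=19361/1305 (≈14.8360) theta=559/1044 (≈0.5354)
After 6 (thin lens f=-21): x=19361/1305 (≈14.8360) theta=136139/109620 (≈1.2419)
After 7 (propagate distance d=30 (to screen)): x=951749/18270 (≈52.0935) theta=136139/109620 (≈1.2419)
Rounded to 4 decimal places: x = 52.0935

Answer: 52.0935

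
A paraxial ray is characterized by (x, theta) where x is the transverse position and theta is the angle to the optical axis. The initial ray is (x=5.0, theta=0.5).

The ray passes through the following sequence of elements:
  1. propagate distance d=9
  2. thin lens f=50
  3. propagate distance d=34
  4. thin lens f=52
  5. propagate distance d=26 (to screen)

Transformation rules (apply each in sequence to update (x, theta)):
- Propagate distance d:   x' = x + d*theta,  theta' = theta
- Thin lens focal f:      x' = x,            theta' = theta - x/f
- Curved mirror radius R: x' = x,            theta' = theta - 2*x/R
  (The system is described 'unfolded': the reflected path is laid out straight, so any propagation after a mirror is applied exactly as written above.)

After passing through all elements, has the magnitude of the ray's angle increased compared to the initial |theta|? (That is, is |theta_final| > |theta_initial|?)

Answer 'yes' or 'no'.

Initial: x=5.0000 theta=0.5000
After 1 (propagate distance d=9): x=9.5000 theta=0.5000
After 2 (thin lens f=50): x=9.5000 theta=0.3100
After 3 (propagate distance d=34): x=20.0400 theta=0.3100
After 4 (thin lens f=52): x=20.0400 theta=-49/650 (≈-0.0754)
After 5 (propagate distance d=26 (to screen)): x=18.0800 theta=-49/650 (≈-0.0754)
|theta_initial|=0.5000 |theta_final|=49/650 (≈0.0754) -> not increased

Answer: no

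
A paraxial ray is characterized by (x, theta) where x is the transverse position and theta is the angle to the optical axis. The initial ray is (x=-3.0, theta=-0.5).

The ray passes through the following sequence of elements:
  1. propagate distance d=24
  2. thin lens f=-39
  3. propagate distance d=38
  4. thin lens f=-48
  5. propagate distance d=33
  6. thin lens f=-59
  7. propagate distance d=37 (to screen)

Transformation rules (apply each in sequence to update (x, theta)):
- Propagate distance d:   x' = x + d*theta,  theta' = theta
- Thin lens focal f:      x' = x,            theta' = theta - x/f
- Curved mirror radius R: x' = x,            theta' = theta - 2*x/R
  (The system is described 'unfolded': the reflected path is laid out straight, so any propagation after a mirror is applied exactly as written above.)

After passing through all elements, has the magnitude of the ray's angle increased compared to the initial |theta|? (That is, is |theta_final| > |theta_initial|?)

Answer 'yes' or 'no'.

Initial: x=-3.0000 theta=-0.5000
After 1 (propagate distance d=24): x=-15.0000 theta=-0.5000
After 2 (thin lens f=-39): x=-15.0000 theta=-23/26 (≈-0.8846)
After 3 (propagate distance d=38): x=-632/13 (≈-48.6154) theta=-23/26 (≈-0.8846)
After 4 (thin lens f=-48): x=-632/13 (≈-48.6154) theta=-74/39 (≈-1.8974)
After 5 (propagate distance d=33): x=-1446/13 (≈-111.2308) theta=-74/39 (≈-1.8974)
After 6 (thin lens f=-59): x=-1446/13 (≈-111.2308) theta=-8704/2301 (≈-3.7827)
After 7 (propagate distance d=37 (to screen)): x=-577990/2301 (≈-251.1908) theta=-8704/2301 (≈-3.7827)
|theta_initial|=0.5000 |theta_final|=8704/2301 (≈3.7827) -> increased

Answer: yes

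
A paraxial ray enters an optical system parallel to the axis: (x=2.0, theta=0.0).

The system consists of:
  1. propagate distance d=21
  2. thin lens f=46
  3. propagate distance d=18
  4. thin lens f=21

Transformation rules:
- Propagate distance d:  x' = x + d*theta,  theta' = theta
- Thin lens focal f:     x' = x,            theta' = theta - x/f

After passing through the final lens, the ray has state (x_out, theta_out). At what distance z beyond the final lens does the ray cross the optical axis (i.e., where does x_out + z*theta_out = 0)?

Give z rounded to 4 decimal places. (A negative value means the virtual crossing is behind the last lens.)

Initial: x=2.0000 theta=0.0000
After 1 (propagate distance d=21): x=2.0000 theta=0.0000
After 2 (thin lens f=46): x=2.0000 theta=-1/23 (≈-0.0435)
After 3 (propagate distance d=18): x=28/23 (≈1.2174) theta=-1/23 (≈-0.0435)
After 4 (thin lens f=21): x=28/23 (≈1.2174) theta=-7/69 (≈-0.1014)
z_focus = -x_out/theta_out = -(28/23)/(-7/69) = 12.0000
Rounded to 4 decimal places: z = 12.0000

Answer: 12.0000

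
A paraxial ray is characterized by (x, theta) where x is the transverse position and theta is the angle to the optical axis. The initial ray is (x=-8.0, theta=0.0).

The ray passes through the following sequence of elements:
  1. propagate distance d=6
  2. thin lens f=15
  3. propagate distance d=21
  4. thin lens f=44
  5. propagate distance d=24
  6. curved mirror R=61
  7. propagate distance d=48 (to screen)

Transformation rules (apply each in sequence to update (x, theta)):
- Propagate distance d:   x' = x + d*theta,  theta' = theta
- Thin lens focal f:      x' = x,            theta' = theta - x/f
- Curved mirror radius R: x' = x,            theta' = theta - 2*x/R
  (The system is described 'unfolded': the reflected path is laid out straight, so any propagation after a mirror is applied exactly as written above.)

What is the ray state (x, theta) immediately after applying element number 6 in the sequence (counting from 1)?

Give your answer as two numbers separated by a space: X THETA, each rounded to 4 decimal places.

Answer: 14.2545 -0.0068

Derivation:
Initial: x=-8.0000 theta=0.0000
After 1 (propagate distance d=6): x=-8.0000 theta=0.0000
After 2 (thin lens f=15): x=-8.0000 theta=8/15 (≈0.5333)
After 3 (propagate distance d=21): x=3.2000 theta=8/15 (≈0.5333)
After 4 (thin lens f=44): x=3.2000 theta=76/165 (≈0.4606)
After 5 (propagate distance d=24): x=784/55 (≈14.2545) theta=76/165 (≈0.4606)
After 6 (curved mirror R=61): x=784/55 (≈14.2545) theta=-68/10065 (≈-0.0068)
Rounded to 4 decimal places: x = 14.2545, theta = -0.0068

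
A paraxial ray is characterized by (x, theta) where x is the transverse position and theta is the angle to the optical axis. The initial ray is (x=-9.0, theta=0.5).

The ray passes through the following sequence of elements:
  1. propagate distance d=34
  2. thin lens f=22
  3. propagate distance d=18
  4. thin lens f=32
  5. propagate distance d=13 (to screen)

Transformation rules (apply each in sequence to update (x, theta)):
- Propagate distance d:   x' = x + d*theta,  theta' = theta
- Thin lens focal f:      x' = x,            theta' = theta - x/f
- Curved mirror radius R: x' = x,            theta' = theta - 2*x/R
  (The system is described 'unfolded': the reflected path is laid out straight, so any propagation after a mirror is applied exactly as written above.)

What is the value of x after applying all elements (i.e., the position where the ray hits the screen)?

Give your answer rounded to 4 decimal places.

Initial: x=-9.0000 theta=0.5000
After 1 (propagate distance d=34): x=8.0000 theta=0.5000
After 2 (thin lens f=22): x=8.0000 theta=3/22 (≈0.1364)
After 3 (propagate distance d=18): x=115/11 (≈10.4545) theta=3/22 (≈0.1364)
After 4 (thin lens f=32): x=115/11 (≈10.4545) theta=-67/352 (≈-0.1903)
After 5 (propagate distance d=13 (to screen)): x=2809/352 (≈7.9801) theta=-67/352 (≈-0.1903)
Rounded to 4 decimal places: x = 7.9801

Answer: 7.9801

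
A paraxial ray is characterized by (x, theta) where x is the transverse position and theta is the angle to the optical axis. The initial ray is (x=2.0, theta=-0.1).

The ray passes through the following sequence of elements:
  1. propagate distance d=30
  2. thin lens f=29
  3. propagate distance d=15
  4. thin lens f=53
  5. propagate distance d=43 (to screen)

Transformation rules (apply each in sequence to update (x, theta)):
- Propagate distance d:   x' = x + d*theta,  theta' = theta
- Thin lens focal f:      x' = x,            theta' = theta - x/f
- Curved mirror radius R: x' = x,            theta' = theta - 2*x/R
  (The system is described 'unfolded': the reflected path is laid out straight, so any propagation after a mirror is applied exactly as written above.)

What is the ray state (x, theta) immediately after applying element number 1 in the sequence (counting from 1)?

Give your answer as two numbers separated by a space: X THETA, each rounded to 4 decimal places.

Answer: -1.0000 -0.1000

Derivation:
Initial: x=2.0000 theta=-0.1000
After 1 (propagate distance d=30): x=-1.0000 theta=-0.1000
Rounded to 4 decimal places: x = -1.0000, theta = -0.1000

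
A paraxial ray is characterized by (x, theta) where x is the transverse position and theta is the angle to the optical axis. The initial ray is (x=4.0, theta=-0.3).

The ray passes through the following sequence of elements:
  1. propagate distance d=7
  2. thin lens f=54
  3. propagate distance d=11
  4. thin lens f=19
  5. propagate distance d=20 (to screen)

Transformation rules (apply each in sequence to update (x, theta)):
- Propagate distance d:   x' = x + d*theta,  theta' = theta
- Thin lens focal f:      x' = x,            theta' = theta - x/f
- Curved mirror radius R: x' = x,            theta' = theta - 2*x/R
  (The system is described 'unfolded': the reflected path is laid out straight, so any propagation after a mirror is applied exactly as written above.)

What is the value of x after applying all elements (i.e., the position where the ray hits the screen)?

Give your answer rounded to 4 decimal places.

Answer: -6.6096

Derivation:
Initial: x=4.0000 theta=-0.3000
After 1 (propagate distance d=7): x=1.9000 theta=-0.3000
After 2 (thin lens f=54): x=1.9000 theta=-181/540 (≈-0.3352)
After 3 (propagate distance d=11): x=-193/108 (≈-1.7870) theta=-181/540 (≈-0.3352)
After 4 (thin lens f=19): x=-193/108 (≈-1.7870) theta=-1237/5130 (≈-0.2411)
After 5 (propagate distance d=20 (to screen)): x=-1507/228 (≈-6.6096) theta=-1237/5130 (≈-0.2411)
Rounded to 4 decimal places: x = -6.6096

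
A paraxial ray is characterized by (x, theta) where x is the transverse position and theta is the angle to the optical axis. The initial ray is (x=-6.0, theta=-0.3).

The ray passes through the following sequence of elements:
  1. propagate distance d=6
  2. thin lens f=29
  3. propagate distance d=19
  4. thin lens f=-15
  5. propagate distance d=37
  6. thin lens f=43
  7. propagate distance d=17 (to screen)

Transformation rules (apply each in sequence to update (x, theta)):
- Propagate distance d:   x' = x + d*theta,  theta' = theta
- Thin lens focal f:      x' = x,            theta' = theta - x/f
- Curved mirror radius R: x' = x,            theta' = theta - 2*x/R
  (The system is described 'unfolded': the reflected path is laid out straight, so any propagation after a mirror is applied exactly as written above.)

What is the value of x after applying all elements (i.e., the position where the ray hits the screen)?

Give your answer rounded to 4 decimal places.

Answer: -28.3159

Derivation:
Initial: x=-6.0000 theta=-0.3000
After 1 (propagate distance d=6): x=-7.8000 theta=-0.3000
After 2 (thin lens f=29): x=-7.8000 theta=-9/290 (≈-0.0310)
After 3 (propagate distance d=19): x=-2433/290 (≈-8.3897) theta=-9/290 (≈-0.0310)
After 4 (thin lens f=-15): x=-2433/290 (≈-8.3897) theta=-428/725 (≈-0.5903)
After 5 (propagate distance d=37): x=-43837/1450 (≈-30.2324) theta=-428/725 (≈-0.5903)
After 6 (thin lens f=43): x=-43837/1450 (≈-30.2324) theta=7029/62350 (≈0.1127)
After 7 (propagate distance d=17 (to screen)): x=-882749/31175 (≈-28.3159) theta=7029/62350 (≈0.1127)
Rounded to 4 decimal places: x = -28.3159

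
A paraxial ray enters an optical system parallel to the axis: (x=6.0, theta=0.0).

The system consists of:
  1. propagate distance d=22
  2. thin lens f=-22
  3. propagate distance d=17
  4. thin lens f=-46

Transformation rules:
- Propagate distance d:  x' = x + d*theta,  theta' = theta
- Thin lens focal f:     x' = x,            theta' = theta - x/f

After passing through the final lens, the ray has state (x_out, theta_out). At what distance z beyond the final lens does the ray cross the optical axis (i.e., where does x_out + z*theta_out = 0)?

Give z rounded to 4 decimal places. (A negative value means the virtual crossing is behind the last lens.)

Initial: x=6.0000 theta=0.0000
After 1 (propagate distance d=22): x=6.0000 theta=0.0000
After 2 (thin lens f=-22): x=6.0000 theta=3/11 (≈0.2727)
After 3 (propagate distance d=17): x=117/11 (≈10.6364) theta=3/11 (≈0.2727)
After 4 (thin lens f=-46): x=117/11 (≈10.6364) theta=255/506 (≈0.5040)
z_focus = -x_out/theta_out = -(117/11)/(255/506) = -1794/85 ≈ -21.1059
Rounded to 4 decimal places: z = -21.1059

Answer: -21.1059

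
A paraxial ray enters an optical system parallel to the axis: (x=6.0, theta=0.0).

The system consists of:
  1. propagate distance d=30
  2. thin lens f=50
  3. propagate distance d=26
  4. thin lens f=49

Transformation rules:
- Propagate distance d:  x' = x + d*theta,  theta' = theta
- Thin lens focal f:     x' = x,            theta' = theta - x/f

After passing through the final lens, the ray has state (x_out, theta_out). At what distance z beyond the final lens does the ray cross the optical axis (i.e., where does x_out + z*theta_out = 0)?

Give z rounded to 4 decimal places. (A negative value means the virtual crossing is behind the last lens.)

Initial: x=6.0000 theta=0.0000
After 1 (propagate distance d=30): x=6.0000 theta=0.0000
After 2 (thin lens f=50): x=6.0000 theta=-0.1200
After 3 (propagate distance d=26): x=2.8800 theta=-0.1200
After 4 (thin lens f=49): x=2.8800 theta=-219/1225 (≈-0.1788)
z_focus = -x_out/theta_out = -(2.8800)/(-219/1225) = 1176/73 ≈ 16.1096
Rounded to 4 decimal places: z = 16.1096

Answer: 16.1096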